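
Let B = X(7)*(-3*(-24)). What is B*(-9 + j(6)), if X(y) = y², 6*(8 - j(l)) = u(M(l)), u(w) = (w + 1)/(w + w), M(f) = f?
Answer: -3871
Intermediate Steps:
u(w) = (1 + w)/(2*w) (u(w) = (1 + w)/((2*w)) = (1 + w)*(1/(2*w)) = (1 + w)/(2*w))
j(l) = 8 - (1 + l)/(12*l)
B = 3528 (B = 7²*(-3*(-24)) = 49*72 = 3528)
B*(-9 + j(6)) = 3528*(-9 + (1/12)*(-1 + 95*6)/6) = 3528*(-9 + (1/12)*(⅙)*(-1 + 570)) = 3528*(-9 + (1/12)*(⅙)*569) = 3528*(-9 + 569/72) = 3528*(-79/72) = -3871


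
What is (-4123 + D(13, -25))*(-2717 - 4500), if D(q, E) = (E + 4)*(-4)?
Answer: 29149463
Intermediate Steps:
D(q, E) = -16 - 4*E (D(q, E) = (4 + E)*(-4) = -16 - 4*E)
(-4123 + D(13, -25))*(-2717 - 4500) = (-4123 + (-16 - 4*(-25)))*(-2717 - 4500) = (-4123 + (-16 + 100))*(-7217) = (-4123 + 84)*(-7217) = -4039*(-7217) = 29149463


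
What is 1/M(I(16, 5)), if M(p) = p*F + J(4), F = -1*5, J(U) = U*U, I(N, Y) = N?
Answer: -1/64 ≈ -0.015625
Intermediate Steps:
J(U) = U²
F = -5
M(p) = 16 - 5*p (M(p) = p*(-5) + 4² = -5*p + 16 = 16 - 5*p)
1/M(I(16, 5)) = 1/(16 - 5*16) = 1/(16 - 80) = 1/(-64) = -1/64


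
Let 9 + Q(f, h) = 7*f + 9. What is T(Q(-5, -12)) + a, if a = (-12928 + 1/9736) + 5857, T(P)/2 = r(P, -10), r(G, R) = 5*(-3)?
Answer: -69135335/9736 ≈ -7101.0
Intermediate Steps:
r(G, R) = -15
Q(f, h) = 7*f (Q(f, h) = -9 + (7*f + 9) = -9 + (9 + 7*f) = 7*f)
T(P) = -30 (T(P) = 2*(-15) = -30)
a = -68843255/9736 (a = (-12928 + 1/9736) + 5857 = -125867007/9736 + 5857 = -68843255/9736 ≈ -7071.0)
T(Q(-5, -12)) + a = -30 - 68843255/9736 = -69135335/9736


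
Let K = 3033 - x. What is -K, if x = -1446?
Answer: -4479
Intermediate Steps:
K = 4479 (K = 3033 - 1*(-1446) = 3033 + 1446 = 4479)
-K = -1*4479 = -4479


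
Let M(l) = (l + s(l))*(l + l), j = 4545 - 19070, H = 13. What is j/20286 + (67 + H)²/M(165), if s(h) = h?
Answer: -230467/350658 ≈ -0.65724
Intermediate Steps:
j = -14525
M(l) = 4*l² (M(l) = (l + l)*(l + l) = (2*l)*(2*l) = 4*l²)
j/20286 + (67 + H)²/M(165) = -14525/20286 + (67 + 13)²/((4*165²)) = -14525*1/20286 + 80²/((4*27225)) = -2075/2898 + 6400/108900 = -2075/2898 + 6400*(1/108900) = -2075/2898 + 64/1089 = -230467/350658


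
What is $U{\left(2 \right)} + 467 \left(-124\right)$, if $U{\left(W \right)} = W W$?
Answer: $-57904$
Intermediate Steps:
$U{\left(W \right)} = W^{2}$
$U{\left(2 \right)} + 467 \left(-124\right) = 2^{2} + 467 \left(-124\right) = 4 - 57908 = -57904$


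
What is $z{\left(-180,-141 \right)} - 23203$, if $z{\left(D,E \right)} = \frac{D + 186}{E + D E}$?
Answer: $- \frac{195206837}{8413} \approx -23203.0$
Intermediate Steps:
$z{\left(D,E \right)} = \frac{186 + D}{E + D E}$
$z{\left(-180,-141 \right)} - 23203 = \frac{186 - 180}{\left(-141\right) \left(1 - 180\right)} - 23203 = \left(- \frac{1}{141}\right) \frac{1}{-179} \cdot 6 - 23203 = \left(- \frac{1}{141}\right) \left(- \frac{1}{179}\right) 6 - 23203 = \frac{2}{8413} - 23203 = - \frac{195206837}{8413}$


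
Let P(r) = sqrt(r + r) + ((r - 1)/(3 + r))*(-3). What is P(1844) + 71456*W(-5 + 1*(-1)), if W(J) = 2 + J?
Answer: -527922457/1847 + 2*sqrt(922) ≈ -2.8577e+5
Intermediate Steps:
P(r) = sqrt(2)*sqrt(r) - 3*(-1 + r)/(3 + r) (P(r) = sqrt(2*r) + ((-1 + r)/(3 + r))*(-3) = sqrt(2)*sqrt(r) + ((-1 + r)/(3 + r))*(-3) = sqrt(2)*sqrt(r) - 3*(-1 + r)/(3 + r))
P(1844) + 71456*W(-5 + 1*(-1)) = (3 - 3*1844 + sqrt(2)*1844**(3/2) + 3*sqrt(2)*sqrt(1844))/(3 + 1844) + 71456*(2 + (-5 + 1*(-1))) = (3 - 5532 + sqrt(2)*(3688*sqrt(461)) + 3*sqrt(2)*(2*sqrt(461)))/1847 + 71456*(2 + (-5 - 1)) = (3 - 5532 + 3688*sqrt(922) + 6*sqrt(922))/1847 + 71456*(2 - 6) = (-5529 + 3694*sqrt(922))/1847 + 71456*(-4) = (-5529/1847 + 2*sqrt(922)) - 285824 = -527922457/1847 + 2*sqrt(922)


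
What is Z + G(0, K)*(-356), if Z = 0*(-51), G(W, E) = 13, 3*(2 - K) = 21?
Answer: -4628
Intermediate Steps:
K = -5 (K = 2 - ⅓*21 = 2 - 7 = -5)
Z = 0
Z + G(0, K)*(-356) = 0 + 13*(-356) = 0 - 4628 = -4628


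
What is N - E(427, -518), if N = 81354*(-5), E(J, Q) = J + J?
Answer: -407624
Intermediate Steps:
E(J, Q) = 2*J
N = -406770
N - E(427, -518) = -406770 - 2*427 = -406770 - 1*854 = -406770 - 854 = -407624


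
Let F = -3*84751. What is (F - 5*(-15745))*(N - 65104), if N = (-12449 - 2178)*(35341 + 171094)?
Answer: 530022567015272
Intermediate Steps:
F = -254253
N = -3019524745 (N = -14627*206435 = -3019524745)
(F - 5*(-15745))*(N - 65104) = (-254253 - 5*(-15745))*(-3019524745 - 65104) = (-254253 + 78725)*(-3019589849) = -175528*(-3019589849) = 530022567015272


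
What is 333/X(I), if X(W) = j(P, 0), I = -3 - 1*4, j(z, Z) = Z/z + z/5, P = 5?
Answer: 333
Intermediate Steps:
j(z, Z) = z/5 + Z/z (j(z, Z) = Z/z + z*(1/5) = Z/z + z/5 = z/5 + Z/z)
I = -7 (I = -3 - 4 = -7)
X(W) = 1 (X(W) = (1/5)*5 + 0/5 = 1 + 0*(1/5) = 1 + 0 = 1)
333/X(I) = 333/1 = 333*1 = 333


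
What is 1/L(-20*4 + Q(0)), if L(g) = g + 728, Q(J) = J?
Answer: 1/648 ≈ 0.0015432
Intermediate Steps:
L(g) = 728 + g
1/L(-20*4 + Q(0)) = 1/(728 + (-20*4 + 0)) = 1/(728 + (-80 + 0)) = 1/(728 - 80) = 1/648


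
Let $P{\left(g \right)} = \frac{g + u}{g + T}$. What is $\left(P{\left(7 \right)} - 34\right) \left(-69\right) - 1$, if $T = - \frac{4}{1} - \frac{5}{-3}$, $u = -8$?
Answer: $\frac{33037}{14} \approx 2359.8$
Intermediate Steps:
$T = - \frac{7}{3}$ ($T = \left(-4\right) 1 - - \frac{5}{3} = -4 + \frac{5}{3} = - \frac{7}{3} \approx -2.3333$)
$P{\left(g \right)} = \frac{-8 + g}{- \frac{7}{3} + g}$ ($P{\left(g \right)} = \frac{g - 8}{g - \frac{7}{3}} = \frac{-8 + g}{- \frac{7}{3} + g}$)
$\left(P{\left(7 \right)} - 34\right) \left(-69\right) - 1 = \left(\frac{3 \left(-8 + 7\right)}{-7 + 3 \cdot 7} - 34\right) \left(-69\right) - 1 = \left(3 \frac{1}{-7 + 21} \left(-1\right) - 34\right) \left(-69\right) - 1 = \left(3 \cdot \frac{1}{14} \left(-1\right) - 34\right) \left(-69\right) - 1 = \left(- \frac{3}{14} - 34\right) \left(-69\right) - 1 = \left(- \frac{479}{14}\right) \left(-69\right) - 1 = \frac{33051}{14} - 1 = \frac{33037}{14}$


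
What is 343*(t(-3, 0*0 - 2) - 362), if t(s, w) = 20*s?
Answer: -144746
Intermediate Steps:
343*(t(-3, 0*0 - 2) - 362) = 343*(20*(-3) - 362) = 343*(-60 - 362) = 343*(-422) = -144746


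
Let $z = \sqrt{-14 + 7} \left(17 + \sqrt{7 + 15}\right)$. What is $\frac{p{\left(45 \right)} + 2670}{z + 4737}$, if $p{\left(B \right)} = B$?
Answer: $\frac{2715}{4737 + i \left(\sqrt{154} + 17 \sqrt{7}\right)} \approx 0.57306 - 0.0069425 i$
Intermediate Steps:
$z = i \sqrt{7} \left(17 + \sqrt{22}\right)$ ($z = \sqrt{-7} \left(17 + \sqrt{22}\right) = i \sqrt{7} \left(17 + \sqrt{22}\right) \approx 57.387 i$)
$\frac{p{\left(45 \right)} + 2670}{z + 4737} = \frac{45 + 2670}{i \left(\sqrt{154} + 17 \sqrt{7}\right) + 4737} = \frac{2715}{4737 + i \left(\sqrt{154} + 17 \sqrt{7}\right)}$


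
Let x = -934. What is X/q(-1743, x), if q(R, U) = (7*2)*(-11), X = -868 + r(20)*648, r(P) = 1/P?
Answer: 2089/385 ≈ 5.4260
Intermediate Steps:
X = -4178/5 (X = -868 + 648/20 = -868 + (1/20)*648 = -868 + 162/5 = -4178/5 ≈ -835.60)
q(R, U) = -154 (q(R, U) = 14*(-11) = -154)
X/q(-1743, x) = -4178/5/(-154) = -4178/5*(-1/154) = 2089/385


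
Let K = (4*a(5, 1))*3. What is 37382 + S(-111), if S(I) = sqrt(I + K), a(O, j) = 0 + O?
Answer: 37382 + I*sqrt(51) ≈ 37382.0 + 7.1414*I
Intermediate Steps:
a(O, j) = O
K = 60 (K = (4*5)*3 = 20*3 = 60)
S(I) = sqrt(60 + I) (S(I) = sqrt(I + 60) = sqrt(60 + I))
37382 + S(-111) = 37382 + sqrt(60 - 111) = 37382 + sqrt(-51) = 37382 + I*sqrt(51)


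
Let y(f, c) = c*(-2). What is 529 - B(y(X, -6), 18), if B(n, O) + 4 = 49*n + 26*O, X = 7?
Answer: -523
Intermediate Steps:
y(f, c) = -2*c
B(n, O) = -4 + 26*O + 49*n (B(n, O) = -4 + (49*n + 26*O) = -4 + (26*O + 49*n) = -4 + 26*O + 49*n)
529 - B(y(X, -6), 18) = 529 - (-4 + 26*18 + 49*(-2*(-6))) = 529 - (-4 + 468 + 49*12) = 529 - (-4 + 468 + 588) = 529 - 1*1052 = 529 - 1052 = -523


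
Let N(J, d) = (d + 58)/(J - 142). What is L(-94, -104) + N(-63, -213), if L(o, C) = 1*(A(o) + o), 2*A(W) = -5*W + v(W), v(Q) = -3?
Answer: 11501/82 ≈ 140.26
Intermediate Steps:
A(W) = -3/2 - 5*W/2 (A(W) = (-5*W - 3)/2 = (-3 - 5*W)/2 = -3/2 - 5*W/2)
N(J, d) = (58 + d)/(-142 + J)
L(o, C) = -3/2 - 3*o/2 (L(o, C) = 1*((-3/2 - 5*o/2) + o) = 1*(-3/2 - 3*o/2) = -3/2 - 3*o/2)
L(-94, -104) + N(-63, -213) = (-3/2 - 3/2*(-94)) + (58 - 213)/(-142 - 63) = (-3/2 + 141) - 155/(-205) = 279/2 - 1/205*(-155) = 279/2 + 31/41 = 11501/82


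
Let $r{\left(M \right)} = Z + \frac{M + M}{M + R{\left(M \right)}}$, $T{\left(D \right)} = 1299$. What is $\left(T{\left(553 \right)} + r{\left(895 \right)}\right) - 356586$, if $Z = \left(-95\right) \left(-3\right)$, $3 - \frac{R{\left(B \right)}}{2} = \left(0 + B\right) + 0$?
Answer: $- \frac{315598568}{889} \approx -3.55 \cdot 10^{5}$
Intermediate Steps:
$R{\left(B \right)} = 6 - 2 B$ ($R{\left(B \right)} = 6 - 2 \left(\left(0 + B\right) + 0\right) = 6 - 2 \left(B + 0\right) = 6 - 2 B$)
$Z = 285$
$r{\left(M \right)} = 285 + \frac{2 M}{6 - M}$ ($r{\left(M \right)} = 285 + \frac{M + M}{M - \left(-6 + 2 M\right)} = 285 + \frac{2 M}{6 - M}$)
$\left(T{\left(553 \right)} + r{\left(895 \right)}\right) - 356586 = \left(1299 + \frac{1710 - 253285}{6 - 895}\right) - 356586 = \left(1299 + \frac{1}{-889} \left(-251575\right)\right) - 356586 = \left(1299 - - \frac{251575}{889}\right) - 356586 = \left(1299 + \frac{251575}{889}\right) - 356586 = \frac{1406386}{889} - 356586 = - \frac{315598568}{889}$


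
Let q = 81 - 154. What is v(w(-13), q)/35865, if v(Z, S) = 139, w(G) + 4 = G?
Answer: 139/35865 ≈ 0.0038756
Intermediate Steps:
q = -73
w(G) = -4 + G
v(w(-13), q)/35865 = 139/35865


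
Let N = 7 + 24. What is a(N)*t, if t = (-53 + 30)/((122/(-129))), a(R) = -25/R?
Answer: -74175/3782 ≈ -19.613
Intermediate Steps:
N = 31
t = 2967/122 (t = -23/(122*(-1/129)) = -23/(-122/129) = -23*(-129/122) = 2967/122 ≈ 24.320)
a(N)*t = -25/31*(2967/122) = -25*1/31*(2967/122) = -25/31*2967/122 = -74175/3782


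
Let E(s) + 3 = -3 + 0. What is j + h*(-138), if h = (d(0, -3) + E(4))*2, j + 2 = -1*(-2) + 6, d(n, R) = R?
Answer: 2490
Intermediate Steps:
E(s) = -6 (E(s) = -3 + (-3 + 0) = -3 - 3 = -6)
j = 6 (j = -2 + (-1*(-2) + 6) = -2 + (2 + 6) = -2 + 8 = 6)
h = -18 (h = (-3 - 6)*2 = -9*2 = -18)
j + h*(-138) = 6 - 18*(-138) = 6 + 2484 = 2490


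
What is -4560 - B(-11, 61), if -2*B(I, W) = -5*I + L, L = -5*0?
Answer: -9065/2 ≈ -4532.5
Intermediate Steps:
L = 0
B(I, W) = 5*I/2 (B(I, W) = -(-5*I + 0)/2 = -(-5)*I/2 = 5*I/2)
-4560 - B(-11, 61) = -4560 - 5*(-11)/2 = -4560 - 1*(-55/2) = -4560 + 55/2 = -9065/2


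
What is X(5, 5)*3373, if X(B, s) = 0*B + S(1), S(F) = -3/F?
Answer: -10119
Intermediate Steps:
X(B, s) = -3 (X(B, s) = 0*B - 3/1 = 0 - 3*1 = 0 - 3 = -3)
X(5, 5)*3373 = -3*3373 = -10119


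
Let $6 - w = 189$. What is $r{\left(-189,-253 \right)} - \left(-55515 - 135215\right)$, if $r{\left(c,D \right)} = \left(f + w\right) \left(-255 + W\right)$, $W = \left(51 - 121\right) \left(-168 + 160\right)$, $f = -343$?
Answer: $30300$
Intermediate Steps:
$w = -183$ ($w = 6 - 189 = -183$)
$W = 560$ ($W = \left(-70\right) \left(-8\right) = 560$)
$r{\left(c,D \right)} = -160430$ ($r{\left(c,D \right)} = \left(-343 - 183\right) \left(-255 + 560\right) = \left(-526\right) 305 = -160430$)
$r{\left(-189,-253 \right)} - \left(-55515 - 135215\right) = -160430 - \left(-55515 - 135215\right) = -160430 - -190730 = -160430 + 190730 = 30300$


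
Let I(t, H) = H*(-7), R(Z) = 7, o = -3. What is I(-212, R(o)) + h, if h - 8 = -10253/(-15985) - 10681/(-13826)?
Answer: -8748859247/221008610 ≈ -39.586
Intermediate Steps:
I(t, H) = -7*H
h = 2080562643/221008610 (h = 8 + (-10253/(-15985) - 10681/(-13826)) = 8 + (-10253*(-1/15985) - 10681*(-1/13826)) = 8 + (10253/15985 + 10681/13826) = 8 + 312493763/221008610 = 2080562643/221008610 ≈ 9.4139)
I(-212, R(o)) + h = -7*7 + 2080562643/221008610 = -49 + 2080562643/221008610 = -8748859247/221008610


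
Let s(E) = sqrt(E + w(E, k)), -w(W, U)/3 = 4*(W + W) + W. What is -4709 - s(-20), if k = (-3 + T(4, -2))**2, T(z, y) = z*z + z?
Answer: -4709 - 2*sqrt(130) ≈ -4731.8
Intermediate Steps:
T(z, y) = z + z**2 (T(z, y) = z**2 + z = z + z**2)
k = 289 (k = (-3 + 4*(1 + 4))**2 = (-3 + 4*5)**2 = (-3 + 20)**2 = 17**2 = 289)
w(W, U) = -27*W (w(W, U) = -3*(4*(W + W) + W) = -3*(4*(2*W) + W) = -3*(8*W + W) = -27*W)
s(E) = sqrt(26)*sqrt(-E) (s(E) = sqrt(E - 27*E) = sqrt(-26*E) = sqrt(26)*sqrt(-E))
-4709 - s(-20) = -4709 - sqrt(26)*sqrt(-1*(-20)) = -4709 - sqrt(26)*sqrt(20) = -4709 - sqrt(26)*2*sqrt(5) = -4709 - 2*sqrt(130)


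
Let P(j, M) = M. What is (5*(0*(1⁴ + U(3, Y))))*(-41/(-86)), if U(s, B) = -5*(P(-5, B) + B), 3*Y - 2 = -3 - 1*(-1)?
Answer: 0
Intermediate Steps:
Y = 0 (Y = ⅔ + (-3 - 1*(-1))/3 = ⅔ + (-3 + 1)/3 = ⅔ + (⅓)*(-2) = ⅔ - ⅔ = 0)
U(s, B) = -10*B (U(s, B) = -5*(B + B) = -10*B)
(5*(0*(1⁴ + U(3, Y))))*(-41/(-86)) = (5*(0*(1⁴ - 10*0)))*(-41/(-86)) = (5*(0*(1 + 0)))*(-41*(-1/86)) = (5*(0*1))*(41/86) = (5*0)*(41/86) = 0*(41/86) = 0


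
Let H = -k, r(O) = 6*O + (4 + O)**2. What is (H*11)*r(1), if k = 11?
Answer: -3751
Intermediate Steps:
r(O) = (4 + O)**2 + 6*O
H = -11 (H = -1*11 = -11)
(H*11)*r(1) = (-11*11)*((4 + 1)**2 + 6*1) = -121*(5**2 + 6) = -121*(25 + 6) = -121*31 = -3751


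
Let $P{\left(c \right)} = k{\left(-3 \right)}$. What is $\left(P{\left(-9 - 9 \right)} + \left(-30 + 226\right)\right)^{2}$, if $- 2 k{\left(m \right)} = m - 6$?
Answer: $\frac{160801}{4} \approx 40200.0$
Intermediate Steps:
$k{\left(m \right)} = 3 - \frac{m}{2}$ ($k{\left(m \right)} = - \frac{m - 6}{2} = - \frac{-6 + m}{2} = 3 - \frac{m}{2}$)
$P{\left(c \right)} = \frac{9}{2}$ ($P{\left(c \right)} = 3 - - \frac{3}{2} = 3 + \frac{3}{2} = \frac{9}{2}$)
$\left(P{\left(-9 - 9 \right)} + \left(-30 + 226\right)\right)^{2} = \left(\frac{9}{2} + \left(-30 + 226\right)\right)^{2} = \left(\frac{9}{2} + 196\right)^{2} = \left(\frac{401}{2}\right)^{2} = \frac{160801}{4}$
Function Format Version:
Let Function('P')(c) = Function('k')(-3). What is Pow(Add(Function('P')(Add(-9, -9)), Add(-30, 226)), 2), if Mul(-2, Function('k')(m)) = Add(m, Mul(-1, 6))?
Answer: Rational(160801, 4) ≈ 40200.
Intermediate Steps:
Function('k')(m) = Add(3, Mul(Rational(-1, 2), m)) (Function('k')(m) = Mul(Rational(-1, 2), Add(m, Mul(-1, 6))) = Mul(Rational(-1, 2), Add(m, -6)) = Mul(Rational(-1, 2), Add(-6, m)) = Add(3, Mul(Rational(-1, 2), m)))
Function('P')(c) = Rational(9, 2) (Function('P')(c) = Add(3, Mul(Rational(-1, 2), -3)) = Add(3, Rational(3, 2)) = Rational(9, 2))
Pow(Add(Function('P')(Add(-9, -9)), Add(-30, 226)), 2) = Pow(Add(Rational(9, 2), Add(-30, 226)), 2) = Pow(Add(Rational(9, 2), 196), 2) = Pow(Rational(401, 2), 2) = Rational(160801, 4)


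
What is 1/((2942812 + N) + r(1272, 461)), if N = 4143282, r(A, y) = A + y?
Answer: 1/7087827 ≈ 1.4109e-7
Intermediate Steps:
1/((2942812 + N) + r(1272, 461)) = 1/((2942812 + 4143282) + (1272 + 461)) = 1/(7086094 + 1733) = 1/7087827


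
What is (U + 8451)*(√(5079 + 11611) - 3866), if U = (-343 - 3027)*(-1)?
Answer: -45699986 + 11821*√16690 ≈ -4.4173e+7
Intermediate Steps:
U = 3370 (U = -3370*(-1) = 3370)
(U + 8451)*(√(5079 + 11611) - 3866) = (3370 + 8451)*(√(5079 + 11611) - 3866) = 11821*(√16690 - 3866) = 11821*(-3866 + √16690) = -45699986 + 11821*√16690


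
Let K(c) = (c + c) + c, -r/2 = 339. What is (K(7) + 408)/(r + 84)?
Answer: -13/18 ≈ -0.72222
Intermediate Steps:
r = -678 (r = -2*339 = -678)
K(c) = 3*c (K(c) = 2*c + c = 3*c)
(K(7) + 408)/(r + 84) = (3*7 + 408)/(-678 + 84) = (21 + 408)/(-594) = 429*(-1/594) = -13/18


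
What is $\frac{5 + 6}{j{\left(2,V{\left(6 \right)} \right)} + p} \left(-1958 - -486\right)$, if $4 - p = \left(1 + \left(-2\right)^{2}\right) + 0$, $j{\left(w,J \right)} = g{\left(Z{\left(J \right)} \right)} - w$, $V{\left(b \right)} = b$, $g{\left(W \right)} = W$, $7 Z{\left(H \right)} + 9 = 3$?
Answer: $\frac{113344}{27} \approx 4197.9$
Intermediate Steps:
$Z{\left(H \right)} = - \frac{6}{7}$ ($Z{\left(H \right)} = - \frac{9}{7} + \frac{1}{7} \cdot 3 = - \frac{9}{7} + \frac{3}{7} = - \frac{6}{7}$)
$j{\left(w,J \right)} = - \frac{6}{7} - w$
$p = -1$ ($p = 4 - \left(\left(1 + \left(-2\right)^{2}\right) + 0\right) = 4 - \left(\left(1 + 4\right) + 0\right) = 4 - \left(5 + 0\right) = 4 - 5 = -1$)
$\frac{5 + 6}{j{\left(2,V{\left(6 \right)} \right)} + p} \left(-1958 - -486\right) = \frac{5 + 6}{\left(- \frac{6}{7} - 2\right) - 1} \left(-1958 - -486\right) = \frac{11}{\left(- \frac{6}{7} - 2\right) - 1} \left(-1958 + 486\right) = \frac{11}{- \frac{20}{7} - 1} \left(-1472\right) = \frac{11}{- \frac{27}{7}} \left(-1472\right) = 11 \left(- \frac{7}{27}\right) \left(-1472\right) = \left(- \frac{77}{27}\right) \left(-1472\right) = \frac{113344}{27}$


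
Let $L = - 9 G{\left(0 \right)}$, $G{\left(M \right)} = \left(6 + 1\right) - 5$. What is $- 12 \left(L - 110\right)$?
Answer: $1536$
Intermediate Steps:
$G{\left(M \right)} = 2$ ($G{\left(M \right)} = 7 - 5 = 2$)
$L = -18$ ($L = \left(-9\right) 2 = -18$)
$- 12 \left(L - 110\right) = - 12 \left(-18 - 110\right) = \left(-12\right) \left(-128\right) = 1536$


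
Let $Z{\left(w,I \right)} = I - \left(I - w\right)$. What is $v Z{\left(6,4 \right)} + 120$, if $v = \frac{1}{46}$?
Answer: $\frac{2763}{23} \approx 120.13$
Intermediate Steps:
$Z{\left(w,I \right)} = w$
$v = \frac{1}{46} \approx 0.021739$
$v Z{\left(6,4 \right)} + 120 = \frac{1}{46} \cdot 6 + 120 = \frac{3}{23} + 120 = \frac{2763}{23}$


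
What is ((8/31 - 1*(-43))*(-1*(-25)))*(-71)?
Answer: -2380275/31 ≈ -76783.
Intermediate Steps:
((8/31 - 1*(-43))*(-1*(-25)))*(-71) = ((8*(1/31) + 43)*25)*(-71) = ((8/31 + 43)*25)*(-71) = ((1341/31)*25)*(-71) = (33525/31)*(-71) = -2380275/31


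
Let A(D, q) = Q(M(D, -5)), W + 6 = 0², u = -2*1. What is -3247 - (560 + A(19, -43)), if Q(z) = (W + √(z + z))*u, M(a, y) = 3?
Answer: -3819 + 2*√6 ≈ -3814.1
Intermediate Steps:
u = -2
W = -6 (W = -6 + 0² = -6 + 0 = -6)
Q(z) = 12 - 2*√2*√z (Q(z) = (-6 + √(z + z))*(-2) = (-6 + √(2*z))*(-2) = (-6 + √2*√z)*(-2) = 12 - 2*√2*√z)
A(D, q) = 12 - 2*√6 (A(D, q) = 12 - 2*√2*√3 = 12 - 2*√6)
-3247 - (560 + A(19, -43)) = -3247 - (560 + (12 - 2*√6)) = -3247 - (572 - 2*√6) = -3247 + (-572 + 2*√6) = -3819 + 2*√6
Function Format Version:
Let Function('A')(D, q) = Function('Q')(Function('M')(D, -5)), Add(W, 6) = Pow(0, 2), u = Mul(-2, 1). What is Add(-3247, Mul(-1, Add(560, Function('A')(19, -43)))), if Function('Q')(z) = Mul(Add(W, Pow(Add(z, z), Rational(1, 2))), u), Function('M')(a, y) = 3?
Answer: Add(-3819, Mul(2, Pow(6, Rational(1, 2)))) ≈ -3814.1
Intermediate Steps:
u = -2
W = -6 (W = Add(-6, Pow(0, 2)) = Add(-6, 0) = -6)
Function('Q')(z) = Add(12, Mul(-2, Pow(2, Rational(1, 2)), Pow(z, Rational(1, 2)))) (Function('Q')(z) = Mul(Add(-6, Pow(Add(z, z), Rational(1, 2))), -2) = Mul(Add(-6, Pow(Mul(2, z), Rational(1, 2))), -2) = Mul(Add(-6, Mul(Pow(2, Rational(1, 2)), Pow(z, Rational(1, 2)))), -2) = Add(12, Mul(-2, Pow(2, Rational(1, 2)), Pow(z, Rational(1, 2)))))
Function('A')(D, q) = Add(12, Mul(-2, Pow(6, Rational(1, 2)))) (Function('A')(D, q) = Add(12, Mul(-2, Pow(2, Rational(1, 2)), Pow(3, Rational(1, 2)))) = Add(12, Mul(-2, Pow(6, Rational(1, 2)))))
Add(-3247, Mul(-1, Add(560, Function('A')(19, -43)))) = Add(-3247, Mul(-1, Add(560, Add(12, Mul(-2, Pow(6, Rational(1, 2))))))) = Add(-3247, Mul(-1, Add(572, Mul(-2, Pow(6, Rational(1, 2)))))) = Add(-3247, Add(-572, Mul(2, Pow(6, Rational(1, 2))))) = Add(-3819, Mul(2, Pow(6, Rational(1, 2))))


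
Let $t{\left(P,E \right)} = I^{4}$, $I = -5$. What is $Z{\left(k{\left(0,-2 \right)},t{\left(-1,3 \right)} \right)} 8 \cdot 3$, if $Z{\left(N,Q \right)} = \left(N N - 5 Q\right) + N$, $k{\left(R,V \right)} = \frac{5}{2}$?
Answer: $-74790$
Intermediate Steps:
$t{\left(P,E \right)} = 625$ ($t{\left(P,E \right)} = \left(-5\right)^{4} = 625$)
$k{\left(R,V \right)} = \frac{5}{2}$ ($k{\left(R,V \right)} = 5 \cdot \frac{1}{2} = \frac{5}{2}$)
$Z{\left(N,Q \right)} = N + N^{2} - 5 Q$ ($Z{\left(N,Q \right)} = \left(N^{2} - 5 Q\right) + N = N + N^{2} - 5 Q$)
$Z{\left(k{\left(0,-2 \right)},t{\left(-1,3 \right)} \right)} 8 \cdot 3 = \left(\frac{5}{2} + \left(\frac{5}{2}\right)^{2} - 3125\right) 8 \cdot 3 = \left(\frac{5}{2} + \frac{25}{4} - 3125\right) 8 \cdot 3 = \left(- \frac{12465}{4}\right) 8 \cdot 3 = \left(-24930\right) 3 = -74790$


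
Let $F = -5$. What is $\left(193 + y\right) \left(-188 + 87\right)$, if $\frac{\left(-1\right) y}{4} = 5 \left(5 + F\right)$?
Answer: $-19493$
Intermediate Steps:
$y = 0$ ($y = - 4 \cdot 5 \left(5 - 5\right) = - 4 \cdot 5 \cdot 0 = \left(-4\right) 0 = 0$)
$\left(193 + y\right) \left(-188 + 87\right) = \left(193 + 0\right) \left(-188 + 87\right) = 193 \left(-101\right) = -19493$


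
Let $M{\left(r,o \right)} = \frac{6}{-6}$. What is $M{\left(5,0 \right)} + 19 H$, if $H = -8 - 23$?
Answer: $-590$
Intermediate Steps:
$H = -31$ ($H = -8 - 23 = -31$)
$M{\left(r,o \right)} = -1$ ($M{\left(r,o \right)} = 6 \left(- \frac{1}{6}\right) = -1$)
$M{\left(5,0 \right)} + 19 H = -1 + 19 \left(-31\right) = -1 - 589 = -590$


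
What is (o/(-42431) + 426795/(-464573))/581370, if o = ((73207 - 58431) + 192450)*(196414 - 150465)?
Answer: -4423602064417247/11460138085379310 ≈ -0.38600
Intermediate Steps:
o = 9521827474 (o = (14776 + 192450)*45949 = 207226*45949 = 9521827474)
(o/(-42431) + 426795/(-464573))/581370 = (9521827474/(-42431) + 426795/(-464573))/581370 = (9521827474*(-1/42431) + 426795*(-1/464573))*(1/581370) = (-9521827474/42431 - 426795/464573)*(1/581370) = -4423602064417247/19712296963*1/581370 = -4423602064417247/11460138085379310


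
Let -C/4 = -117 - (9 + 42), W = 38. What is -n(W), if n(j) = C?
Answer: -672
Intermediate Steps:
C = 672 (C = -4*(-117 - (9 + 42)) = -4*(-117 - 1*51) = -4*(-117 - 51) = -4*(-168) = 672)
n(j) = 672
-n(W) = -1*672 = -672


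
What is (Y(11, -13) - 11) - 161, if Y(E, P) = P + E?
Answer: -174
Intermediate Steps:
Y(E, P) = E + P
(Y(11, -13) - 11) - 161 = ((11 - 13) - 11) - 161 = (-2 - 11) - 161 = -13 - 161 = -174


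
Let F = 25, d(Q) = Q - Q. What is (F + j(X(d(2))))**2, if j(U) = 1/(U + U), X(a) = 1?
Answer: 2601/4 ≈ 650.25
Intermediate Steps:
d(Q) = 0
j(U) = 1/(2*U)
(F + j(X(d(2))))**2 = (25 + (1/2)/1)**2 = (25 + (1/2)*1)**2 = (25 + 1/2)**2 = (51/2)**2 = 2601/4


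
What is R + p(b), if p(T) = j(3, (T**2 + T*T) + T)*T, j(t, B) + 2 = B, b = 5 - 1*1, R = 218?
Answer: 354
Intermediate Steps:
b = 4 (b = 5 - 1 = 4)
j(t, B) = -2 + B
p(T) = T*(-2 + T + 2*T**2) (p(T) = (-2 + ((T**2 + T*T) + T))*T = (-2 + ((T**2 + T**2) + T))*T = (-2 + (2*T**2 + T))*T = (-2 + (T + 2*T**2))*T = (-2 + T + 2*T**2)*T = T*(-2 + T + 2*T**2))
R + p(b) = 218 + 4*(-2 + 4*(1 + 2*4)) = 218 + 4*(-2 + 4*(1 + 8)) = 218 + 4*(-2 + 4*9) = 218 + 4*(-2 + 36) = 218 + 4*34 = 218 + 136 = 354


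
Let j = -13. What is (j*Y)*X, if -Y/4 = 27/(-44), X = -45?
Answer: 15795/11 ≈ 1435.9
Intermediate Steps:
Y = 27/11 (Y = -108/(-44) = -108*(-1)/44 = -4*(-27/44) = 27/11 ≈ 2.4545)
(j*Y)*X = -13*27/11*(-45) = -351/11*(-45) = 15795/11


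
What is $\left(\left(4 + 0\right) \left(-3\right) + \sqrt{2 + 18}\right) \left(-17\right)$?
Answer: $204 - 34 \sqrt{5} \approx 127.97$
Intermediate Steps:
$\left(\left(4 + 0\right) \left(-3\right) + \sqrt{2 + 18}\right) \left(-17\right) = \left(4 \left(-3\right) + \sqrt{20}\right) \left(-17\right) = \left(-12 + 2 \sqrt{5}\right) \left(-17\right) = 204 - 34 \sqrt{5}$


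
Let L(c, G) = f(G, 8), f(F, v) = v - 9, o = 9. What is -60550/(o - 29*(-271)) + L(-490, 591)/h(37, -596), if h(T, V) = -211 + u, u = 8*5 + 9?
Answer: -175022/22761 ≈ -7.6896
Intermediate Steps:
u = 49 (u = 40 + 9 = 49)
h(T, V) = -162 (h(T, V) = -211 + 49 = -162)
f(F, v) = -9 + v
L(c, G) = -1 (L(c, G) = -9 + 8 = -1)
-60550/(o - 29*(-271)) + L(-490, 591)/h(37, -596) = -60550/(9 - 29*(-271)) - 1/(-162) = -60550/(9 + 7859) - 1*(-1/162) = -60550/7868 + 1/162 = -60550*1/7868 + 1/162 = -4325/562 + 1/162 = -175022/22761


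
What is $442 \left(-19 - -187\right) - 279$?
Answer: $73977$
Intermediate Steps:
$442 \left(-19 - -187\right) - 279 = 442 \left(-19 + 187\right) - 279 = 442 \cdot 168 - 279 = 74256 - 279 = 73977$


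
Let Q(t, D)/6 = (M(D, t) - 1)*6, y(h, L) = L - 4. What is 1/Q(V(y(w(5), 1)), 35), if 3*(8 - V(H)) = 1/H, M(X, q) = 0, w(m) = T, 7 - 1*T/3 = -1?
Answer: -1/36 ≈ -0.027778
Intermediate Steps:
T = 24 (T = 21 - 3*(-1) = 21 + 3 = 24)
w(m) = 24
y(h, L) = -4 + L
V(H) = 8 - 1/(3*H)
Q(t, D) = -36 (Q(t, D) = 6*((0 - 1)*6) = 6*(-1*6) = 6*(-6) = -36)
1/Q(V(y(w(5), 1)), 35) = 1/(-36) = -1/36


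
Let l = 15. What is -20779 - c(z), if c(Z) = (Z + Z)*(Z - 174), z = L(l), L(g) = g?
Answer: -16009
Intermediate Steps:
z = 15
c(Z) = 2*Z*(-174 + Z) (c(Z) = (2*Z)*(-174 + Z) = 2*Z*(-174 + Z))
-20779 - c(z) = -20779 - 2*15*(-174 + 15) = -20779 - 2*15*(-159) = -20779 - 1*(-4770) = -20779 + 4770 = -16009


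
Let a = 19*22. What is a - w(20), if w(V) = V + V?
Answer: 378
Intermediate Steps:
w(V) = 2*V
a = 418
a - w(20) = 418 - 2*20 = 418 - 1*40 = 418 - 40 = 378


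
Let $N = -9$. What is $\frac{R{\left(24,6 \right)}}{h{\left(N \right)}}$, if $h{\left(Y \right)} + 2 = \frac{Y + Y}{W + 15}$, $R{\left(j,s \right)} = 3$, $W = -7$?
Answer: $- \frac{12}{17} \approx -0.70588$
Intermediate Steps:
$h{\left(Y \right)} = -2 + \frac{Y}{4}$ ($h{\left(Y \right)} = -2 + \frac{Y + Y}{-7 + 15} = -2 + \frac{2 Y}{8} = -2 + 2 Y \frac{1}{8} = -2 + \frac{Y}{4}$)
$\frac{R{\left(24,6 \right)}}{h{\left(N \right)}} = \frac{3}{-2 + \frac{1}{4} \left(-9\right)} = \frac{3}{-2 - \frac{9}{4}} = \frac{3}{- \frac{17}{4}} = 3 \left(- \frac{4}{17}\right) = - \frac{12}{17}$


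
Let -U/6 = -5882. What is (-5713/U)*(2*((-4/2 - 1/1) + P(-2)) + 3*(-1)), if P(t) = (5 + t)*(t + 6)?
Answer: -28565/11764 ≈ -2.4282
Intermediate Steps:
U = 35292 (U = -6*(-5882) = 35292)
P(t) = (5 + t)*(6 + t)
(-5713/U)*(2*((-4/2 - 1/1) + P(-2)) + 3*(-1)) = (-5713/35292)*(2*((-4/2 - 1/1) + (30 + (-2)² + 11*(-2))) + 3*(-1)) = (-5713*1/35292)*(2*((-4*½ - 1*1) + (30 + 4 - 22)) - 3) = -5713*(2*((-2 - 1) + 12) - 3)/35292 = -5713*(2*(-3 + 12) - 3)/35292 = -5713*(2*9 - 3)/35292 = -5713*(18 - 3)/35292 = -5713/35292*15 = -28565/11764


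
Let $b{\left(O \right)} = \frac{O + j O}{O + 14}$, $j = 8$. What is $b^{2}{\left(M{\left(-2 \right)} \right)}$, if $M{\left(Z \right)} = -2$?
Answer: $\frac{9}{4} \approx 2.25$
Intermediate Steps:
$b{\left(O \right)} = \frac{9 O}{14 + O}$ ($b{\left(O \right)} = \frac{O + 8 O}{O + 14} = \frac{9 O}{14 + O}$)
$b^{2}{\left(M{\left(-2 \right)} \right)} = \left(9 \left(-2\right) \frac{1}{14 - 2}\right)^{2} = \left(9 \left(-2\right) \frac{1}{12}\right)^{2} = \left(- \frac{3}{2}\right)^{2} = \frac{9}{4}$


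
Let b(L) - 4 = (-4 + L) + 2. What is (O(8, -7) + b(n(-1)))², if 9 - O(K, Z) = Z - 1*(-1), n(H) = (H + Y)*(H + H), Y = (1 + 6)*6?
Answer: 4225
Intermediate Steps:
Y = 42 (Y = 7*6 = 42)
n(H) = 2*H*(42 + H) (n(H) = (H + 42)*(H + H) = (42 + H)*(2*H) = 2*H*(42 + H))
O(K, Z) = 8 - Z (O(K, Z) = 9 - (Z - 1*(-1)) = 9 - (Z + 1) = 9 - (1 + Z) = 9 + (-1 - Z) = 8 - Z)
b(L) = 2 + L (b(L) = 4 + ((-4 + L) + 2) = 4 + (-2 + L) = 2 + L)
(O(8, -7) + b(n(-1)))² = ((8 - 1*(-7)) + (2 + 2*(-1)*(42 - 1)))² = ((8 + 7) + (2 + 2*(-1)*41))² = (15 + (2 - 82))² = (15 - 80)² = (-65)² = 4225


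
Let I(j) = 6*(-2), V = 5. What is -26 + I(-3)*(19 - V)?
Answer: -194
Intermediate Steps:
I(j) = -12
-26 + I(-3)*(19 - V) = -26 - 12*(19 - 1*5) = -26 - 12*(19 - 5) = -26 - 12*14 = -26 - 168 = -194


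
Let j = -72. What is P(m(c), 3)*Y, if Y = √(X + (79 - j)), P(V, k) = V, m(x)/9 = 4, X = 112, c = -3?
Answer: 36*√263 ≈ 583.82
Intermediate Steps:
m(x) = 36 (m(x) = 9*4 = 36)
Y = √263 (Y = √(112 + (79 - 1*(-72))) = √(112 + (79 + 72)) = √(112 + 151) = √263 ≈ 16.217)
P(m(c), 3)*Y = 36*√263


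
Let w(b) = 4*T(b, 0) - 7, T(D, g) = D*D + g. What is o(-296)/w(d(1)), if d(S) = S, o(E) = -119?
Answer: 119/3 ≈ 39.667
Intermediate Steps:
T(D, g) = g + D² (T(D, g) = D² + g = g + D²)
w(b) = -7 + 4*b² (w(b) = 4*(0 + b²) - 7 = 4*b² - 7 = -7 + 4*b²)
o(-296)/w(d(1)) = -119/(-7 + 4*1²) = -119/(-7 + 4*1) = -119/(-7 + 4) = -119/(-3) = -119*(-⅓) = 119/3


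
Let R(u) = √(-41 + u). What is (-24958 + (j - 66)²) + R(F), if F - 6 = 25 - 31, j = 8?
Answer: -21594 + I*√41 ≈ -21594.0 + 6.4031*I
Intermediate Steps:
F = 0 (F = 6 + (25 - 31) = 6 - 6 = 0)
(-24958 + (j - 66)²) + R(F) = (-24958 + (8 - 66)²) + √(-41 + 0) = (-24958 + (-58)²) + √(-41) = (-24958 + 3364) + I*√41 = -21594 + I*√41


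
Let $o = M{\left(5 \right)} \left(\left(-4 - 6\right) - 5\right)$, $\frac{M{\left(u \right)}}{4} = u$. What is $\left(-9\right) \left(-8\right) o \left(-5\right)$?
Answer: $108000$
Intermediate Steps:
$M{\left(u \right)} = 4 u$
$o = -300$ ($o = 4 \cdot 5 \left(\left(-4 - 6\right) - 5\right) = 20 \left(\left(-4 - 6\right) - 5\right) = 20 \left(-10 - 5\right) = 20 \left(-15\right) = -300$)
$\left(-9\right) \left(-8\right) o \left(-5\right) = \left(-9\right) \left(-8\right) \left(\left(-300\right) \left(-5\right)\right) = 72 \cdot 1500 = 108000$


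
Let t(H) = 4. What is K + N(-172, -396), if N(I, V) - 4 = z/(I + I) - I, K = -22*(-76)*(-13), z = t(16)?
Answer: -1854161/86 ≈ -21560.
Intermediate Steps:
z = 4
K = -21736 (K = 1672*(-13) = -21736)
N(I, V) = 4 - I + 2/I (N(I, V) = 4 + (4/(I + I) - I) = 4 + (4/((2*I)) - I) = 4 + (4*(1/(2*I)) - I) = 4 + (2/I - I) = 4 + (-I + 2/I) = 4 - I + 2/I)
K + N(-172, -396) = -21736 + (4 - 1*(-172) + 2/(-172)) = -21736 + (4 + 172 + 2*(-1/172)) = -21736 + (4 + 172 - 1/86) = -21736 + 15135/86 = -1854161/86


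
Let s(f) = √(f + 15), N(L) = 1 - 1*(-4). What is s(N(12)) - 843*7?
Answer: -5901 + 2*√5 ≈ -5896.5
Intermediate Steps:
N(L) = 5 (N(L) = 1 + 4 = 5)
s(f) = √(15 + f)
s(N(12)) - 843*7 = √(15 + 5) - 843*7 = √20 - 5901 = 2*√5 - 5901 = -5901 + 2*√5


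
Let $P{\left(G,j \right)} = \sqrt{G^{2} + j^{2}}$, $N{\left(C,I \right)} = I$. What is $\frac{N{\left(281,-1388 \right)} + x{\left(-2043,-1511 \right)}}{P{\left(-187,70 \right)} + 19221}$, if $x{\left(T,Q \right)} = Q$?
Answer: $- \frac{55721679}{369406972} + \frac{2899 \sqrt{39869}}{369406972} \approx -0.14927$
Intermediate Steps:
$\frac{N{\left(281,-1388 \right)} + x{\left(-2043,-1511 \right)}}{P{\left(-187,70 \right)} + 19221} = \frac{-1388 - 1511}{\sqrt{\left(-187\right)^{2} + 70^{2}} + 19221} = - \frac{2899}{\sqrt{34969 + 4900} + 19221} = - \frac{2899}{\sqrt{39869} + 19221} = - \frac{2899}{19221 + \sqrt{39869}}$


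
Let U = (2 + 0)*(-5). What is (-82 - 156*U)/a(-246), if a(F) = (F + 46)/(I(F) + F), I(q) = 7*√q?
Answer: 90897/50 - 5173*I*√246/100 ≈ 1817.9 - 811.35*I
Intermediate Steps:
U = -10 (U = 2*(-5) = -10)
a(F) = (46 + F)/(F + 7*√F) (a(F) = (F + 46)/(7*√F + F) = (46 + F)/(F + 7*√F))
(-82 - 156*U)/a(-246) = (-82 - 156*(-10))/(((46 - 246)/(-246 + 7*√(-246)))) = (-82 + 1560)/((-200/(-246 + 7*(I*√246)))) = 1478/((-200/(-246 + 7*I*√246))) = 1478*(123/100 - 7*I*√246/200) = 90897/50 - 5173*I*√246/100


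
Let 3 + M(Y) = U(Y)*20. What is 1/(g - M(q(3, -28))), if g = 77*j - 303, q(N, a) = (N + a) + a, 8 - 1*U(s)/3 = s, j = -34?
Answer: -1/6578 ≈ -0.00015202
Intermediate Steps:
U(s) = 24 - 3*s
q(N, a) = N + 2*a
M(Y) = 477 - 60*Y (M(Y) = -3 + (24 - 3*Y)*20 = -3 + (480 - 60*Y) = 477 - 60*Y)
g = -2921 (g = 77*(-34) - 303 = -2618 - 303 = -2921)
1/(g - M(q(3, -28))) = 1/(-2921 - (477 - 60*(3 + 2*(-28)))) = 1/(-2921 - (477 - 60*(3 - 56))) = 1/(-2921 - (477 - 60*(-53))) = 1/(-2921 - (477 + 3180)) = 1/(-2921 - 1*3657) = 1/(-2921 - 3657) = 1/(-6578) = -1/6578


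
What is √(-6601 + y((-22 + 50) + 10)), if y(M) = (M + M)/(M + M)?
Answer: 10*I*√66 ≈ 81.24*I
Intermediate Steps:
y(M) = 1 (y(M) = (2*M)/((2*M)) = (2*M)*(1/(2*M)) = 1)
√(-6601 + y((-22 + 50) + 10)) = √(-6601 + 1) = √(-6600) = 10*I*√66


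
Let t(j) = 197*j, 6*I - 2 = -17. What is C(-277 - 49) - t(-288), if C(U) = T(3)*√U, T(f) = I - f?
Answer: 56736 - 11*I*√326/2 ≈ 56736.0 - 99.305*I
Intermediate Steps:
I = -5/2 (I = ⅓ + (⅙)*(-17) = ⅓ - 17/6 = -5/2 ≈ -2.5000)
T(f) = -5/2 - f
C(U) = -11*√U/2 (C(U) = (-5/2 - 1*3)*√U = (-5/2 - 3)*√U = -11*√U/2)
C(-277 - 49) - t(-288) = -11*√(-277 - 49)/2 - 197*(-288) = -11*I*√326/2 - 1*(-56736) = -11*I*√326/2 + 56736 = 56736 - 11*I*√326/2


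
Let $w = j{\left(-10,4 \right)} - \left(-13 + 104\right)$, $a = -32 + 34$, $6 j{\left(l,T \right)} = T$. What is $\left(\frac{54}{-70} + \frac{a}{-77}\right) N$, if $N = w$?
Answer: $\frac{83197}{1155} \approx 72.032$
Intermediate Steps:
$j{\left(l,T \right)} = \frac{T}{6}$
$a = 2$
$w = - \frac{271}{3}$ ($w = \frac{1}{6} \cdot 4 - \left(-13 + 104\right) = \frac{2}{3} - 91 = - \frac{271}{3} \approx -90.333$)
$N = - \frac{271}{3} \approx -90.333$
$\left(\frac{54}{-70} + \frac{a}{-77}\right) N = \left(\frac{54}{-70} + \frac{2}{-77}\right) \left(- \frac{271}{3}\right) = \left(54 \left(- \frac{1}{70}\right) + 2 \left(- \frac{1}{77}\right)\right) \left(- \frac{271}{3}\right) = \left(- \frac{27}{35} - \frac{2}{77}\right) \left(- \frac{271}{3}\right) = \left(- \frac{307}{385}\right) \left(- \frac{271}{3}\right) = \frac{83197}{1155}$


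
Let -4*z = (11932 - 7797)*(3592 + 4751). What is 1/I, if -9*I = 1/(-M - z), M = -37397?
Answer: -311831037/4 ≈ -7.7958e+7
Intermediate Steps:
z = -34498305/4 (z = -(11932 - 7797)*(3592 + 4751)/4 = -4135*8343/4 = -¼*34498305 = -34498305/4 ≈ -8.6246e+6)
I = -4/311831037 (I = -1/(9*(-1*(-37397) - 1*(-34498305/4))) = -1/(9*(37397 + 34498305/4)) = -1/(9*34647893/4) = -⅑*4/34647893 = -4/311831037 ≈ -1.2827e-8)
1/I = 1/(-4/311831037) = -311831037/4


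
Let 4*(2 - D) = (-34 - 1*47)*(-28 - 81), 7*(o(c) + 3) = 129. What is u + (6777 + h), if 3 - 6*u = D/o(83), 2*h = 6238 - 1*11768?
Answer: 10462147/2592 ≈ 4036.3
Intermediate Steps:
o(c) = 108/7 (o(c) = -3 + (1/7)*129 = -3 + 129/7 = 108/7)
h = -2765 (h = (6238 - 1*11768)/2 = (6238 - 11768)/2 = (1/2)*(-5530) = -2765)
D = -8821/4 (D = 2 - (-34 - 1*47)*(-28 - 81)/4 = 2 - (-34 - 47)*(-109)/4 = 2 - (-81)*(-109)/4 = 2 - 1/4*8829 = 2 - 8829/4 = -8821/4 ≈ -2205.3)
u = 63043/2592 (u = 1/2 - (-8821)/(24*108/7) = 1/2 - (-8821)*7/(24*108) = 1/2 - 1/6*(-61747/432) = 1/2 + 61747/2592 = 63043/2592 ≈ 24.322)
u + (6777 + h) = 63043/2592 + (6777 - 2765) = 63043/2592 + 4012 = 10462147/2592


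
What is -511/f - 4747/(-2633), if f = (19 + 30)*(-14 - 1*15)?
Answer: 1155850/534499 ≈ 2.1625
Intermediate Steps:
f = -1421 (f = 49*(-14 - 15) = 49*(-29) = -1421)
-511/f - 4747/(-2633) = -511/(-1421) - 4747/(-2633) = -511*(-1/1421) - 4747*(-1/2633) = 73/203 + 4747/2633 = 1155850/534499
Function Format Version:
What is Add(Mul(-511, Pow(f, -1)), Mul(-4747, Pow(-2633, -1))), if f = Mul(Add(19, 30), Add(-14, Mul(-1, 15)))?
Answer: Rational(1155850, 534499) ≈ 2.1625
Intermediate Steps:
f = -1421 (f = Mul(49, Add(-14, -15)) = Mul(49, -29) = -1421)
Add(Mul(-511, Pow(f, -1)), Mul(-4747, Pow(-2633, -1))) = Add(Mul(-511, Pow(-1421, -1)), Mul(-4747, Pow(-2633, -1))) = Add(Mul(-511, Rational(-1, 1421)), Mul(-4747, Rational(-1, 2633))) = Add(Rational(73, 203), Rational(4747, 2633)) = Rational(1155850, 534499)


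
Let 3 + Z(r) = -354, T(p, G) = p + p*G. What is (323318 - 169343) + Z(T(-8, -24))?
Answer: 153618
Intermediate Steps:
T(p, G) = p + G*p
Z(r) = -357 (Z(r) = -3 - 354 = -357)
(323318 - 169343) + Z(T(-8, -24)) = (323318 - 169343) - 357 = 153975 - 357 = 153618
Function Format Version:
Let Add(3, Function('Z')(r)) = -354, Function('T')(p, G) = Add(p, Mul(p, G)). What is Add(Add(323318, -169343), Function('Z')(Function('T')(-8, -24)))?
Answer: 153618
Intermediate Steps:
Function('T')(p, G) = Add(p, Mul(G, p))
Function('Z')(r) = -357 (Function('Z')(r) = Add(-3, -354) = -357)
Add(Add(323318, -169343), Function('Z')(Function('T')(-8, -24))) = Add(Add(323318, -169343), -357) = Add(153975, -357) = 153618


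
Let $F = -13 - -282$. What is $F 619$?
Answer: $166511$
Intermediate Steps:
$F = 269$ ($F = -13 + 282 = 269$)
$F 619 = 269 \cdot 619 = 166511$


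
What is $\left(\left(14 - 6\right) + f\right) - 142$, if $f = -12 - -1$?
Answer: $-145$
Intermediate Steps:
$f = -11$ ($f = -12 + 1 = -11$)
$\left(\left(14 - 6\right) + f\right) - 142 = \left(\left(14 - 6\right) - 11\right) - 142 = \left(8 - 11\right) - 142 = -3 - 142 = -145$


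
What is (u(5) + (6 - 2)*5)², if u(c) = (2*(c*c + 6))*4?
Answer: 71824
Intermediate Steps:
u(c) = 48 + 8*c² (u(c) = (2*(c² + 6))*4 = (2*(6 + c²))*4 = (12 + 2*c²)*4 = 48 + 8*c²)
(u(5) + (6 - 2)*5)² = ((48 + 8*5²) + (6 - 2)*5)² = ((48 + 8*25) + 4*5)² = ((48 + 200) + 20)² = (248 + 20)² = 268² = 71824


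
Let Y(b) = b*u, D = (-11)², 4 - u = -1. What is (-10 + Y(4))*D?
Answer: 1210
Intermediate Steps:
u = 5 (u = 4 - 1*(-1) = 4 + 1 = 5)
D = 121
Y(b) = 5*b (Y(b) = b*5 = 5*b)
(-10 + Y(4))*D = (-10 + 5*4)*121 = (-10 + 20)*121 = 10*121 = 1210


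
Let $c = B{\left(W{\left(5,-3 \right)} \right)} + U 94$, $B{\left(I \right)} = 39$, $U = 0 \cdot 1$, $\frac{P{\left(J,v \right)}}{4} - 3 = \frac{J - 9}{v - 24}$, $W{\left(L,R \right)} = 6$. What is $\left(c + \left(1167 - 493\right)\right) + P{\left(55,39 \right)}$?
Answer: $\frac{11059}{15} \approx 737.27$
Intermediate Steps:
$P{\left(J,v \right)} = 12 + \frac{4 \left(-9 + J\right)}{-24 + v}$ ($P{\left(J,v \right)} = 12 + 4 \frac{J - 9}{v - 24} = 12 + 4 \frac{-9 + J}{-24 + v} = 12 + \frac{4 \left(-9 + J\right)}{-24 + v}$)
$U = 0$
$c = 39$ ($c = 39 + 0 \cdot 94 = 39 + 0 = 39$)
$\left(c + \left(1167 - 493\right)\right) + P{\left(55,39 \right)} = \left(39 + \left(1167 - 493\right)\right) + \frac{4 \left(-81 + 55 + 3 \cdot 39\right)}{-24 + 39} = \left(39 + 674\right) + \frac{4 \left(-81 + 55 + 117\right)}{15} = 713 + 4 \cdot \frac{1}{15} \cdot 91 = 713 + \frac{364}{15} = \frac{11059}{15}$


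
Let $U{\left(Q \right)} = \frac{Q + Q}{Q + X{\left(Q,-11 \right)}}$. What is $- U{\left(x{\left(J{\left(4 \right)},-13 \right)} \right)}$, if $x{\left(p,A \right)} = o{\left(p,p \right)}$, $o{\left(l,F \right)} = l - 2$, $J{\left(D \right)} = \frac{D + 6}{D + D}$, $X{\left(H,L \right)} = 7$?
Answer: $\frac{6}{25} \approx 0.24$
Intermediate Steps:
$J{\left(D \right)} = \frac{6 + D}{2 D}$
$o{\left(l,F \right)} = -2 + l$ ($o{\left(l,F \right)} = l - 2 = -2 + l$)
$x{\left(p,A \right)} = -2 + p$
$U{\left(Q \right)} = \frac{2 Q}{7 + Q}$ ($U{\left(Q \right)} = \frac{Q + Q}{Q + 7} = \frac{2 Q}{7 + Q}$)
$- U{\left(x{\left(J{\left(4 \right)},-13 \right)} \right)} = - \frac{2 \left(-2 + \frac{6 + 4}{2 \cdot 4}\right)}{7 - \left(2 - \frac{6 + 4}{2 \cdot 4}\right)} = - \frac{2 \left(-2 + \frac{1}{2} \cdot \frac{1}{4} \cdot 10\right)}{7 - \left(2 - \frac{5}{4}\right)} = - \frac{2 \left(-2 + \frac{5}{4}\right)}{7 + \left(-2 + \frac{5}{4}\right)} = - \frac{2 \left(-3\right)}{4 \left(7 - \frac{3}{4}\right)} = - \frac{2 \left(-3\right)}{4 \cdot \frac{25}{4}} = - \frac{2 \left(-3\right) 4}{4 \cdot 25} = \left(-1\right) \left(- \frac{6}{25}\right) = \frac{6}{25}$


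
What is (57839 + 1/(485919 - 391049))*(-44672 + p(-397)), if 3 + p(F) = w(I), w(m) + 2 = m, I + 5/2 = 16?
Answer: -490153857658437/189740 ≈ -2.5833e+9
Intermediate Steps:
I = 27/2 (I = -5/2 + 16 = 27/2 ≈ 13.500)
w(m) = -2 + m
p(F) = 17/2 (p(F) = -3 + (-2 + 27/2) = -3 + 23/2 = 17/2)
(57839 + 1/(485919 - 391049))*(-44672 + p(-397)) = (57839 + 1/(485919 - 391049))*(-44672 + 17/2) = (57839 + 1/94870)*(-89327/2) = (5487185931/94870)*(-89327/2) = -490153857658437/189740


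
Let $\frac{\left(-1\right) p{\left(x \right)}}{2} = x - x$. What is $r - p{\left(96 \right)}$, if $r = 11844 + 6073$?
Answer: $17917$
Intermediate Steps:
$p{\left(x \right)} = 0$ ($p{\left(x \right)} = - 2 \left(x - x\right) = \left(-2\right) 0 = 0$)
$r = 17917$
$r - p{\left(96 \right)} = 17917 - 0 = 17917 + 0 = 17917$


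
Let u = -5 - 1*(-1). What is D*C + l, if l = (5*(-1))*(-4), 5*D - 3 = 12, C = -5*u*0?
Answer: 20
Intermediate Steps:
u = -4 (u = -5 + 1 = -4)
C = 0 (C = -5*(-4)*0 = 20*0 = 0)
D = 3 (D = 3/5 + (1/5)*12 = 3/5 + 12/5 = 3)
l = 20 (l = -5*(-4) = 20)
D*C + l = 3*0 + 20 = 0 + 20 = 20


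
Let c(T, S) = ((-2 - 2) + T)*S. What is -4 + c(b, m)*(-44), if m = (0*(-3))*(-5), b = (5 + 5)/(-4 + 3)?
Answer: -4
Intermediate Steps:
b = -10 (b = 10/(-1) = 10*(-1) = -10)
m = 0 (m = 0*(-5) = 0)
c(T, S) = S*(-4 + T) (c(T, S) = (-4 + T)*S = S*(-4 + T))
-4 + c(b, m)*(-44) = -4 + (0*(-4 - 10))*(-44) = -4 + (0*(-14))*(-44) = -4 + 0*(-44) = -4 + 0 = -4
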